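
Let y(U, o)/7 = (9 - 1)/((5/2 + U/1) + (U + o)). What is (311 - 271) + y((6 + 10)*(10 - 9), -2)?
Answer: 2712/65 ≈ 41.723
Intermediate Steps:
y(U, o) = 56/(5/2 + o + 2*U) (y(U, o) = 7*((9 - 1)/((5/2 + U/1) + (U + o))) = 7*(8/((5*(½) + U*1) + (U + o))) = 7*(8/((5/2 + U) + (U + o))) = 7*(8/(5/2 + o + 2*U)) = 56/(5/2 + o + 2*U))
(311 - 271) + y((6 + 10)*(10 - 9), -2) = (311 - 271) + 112/(5 + 2*(-2) + 4*((6 + 10)*(10 - 9))) = 40 + 112/(5 - 4 + 4*(16*1)) = 40 + 112/(5 - 4 + 4*16) = 40 + 112/(5 - 4 + 64) = 40 + 112/65 = 2712/65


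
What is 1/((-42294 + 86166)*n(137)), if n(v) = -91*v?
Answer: -1/546952224 ≈ -1.8283e-9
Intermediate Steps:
1/((-42294 + 86166)*n(137)) = 1/((-42294 + 86166)*((-91*137))) = 1/(43872*(-12467)) = (1/43872)*(-1/12467) = -1/546952224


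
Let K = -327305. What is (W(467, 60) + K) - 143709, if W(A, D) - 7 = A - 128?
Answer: -470668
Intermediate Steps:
W(A, D) = -121 + A (W(A, D) = 7 + (A - 128) = 7 + (-128 + A) = -121 + A)
(W(467, 60) + K) - 143709 = ((-121 + 467) - 327305) - 143709 = (346 - 327305) - 143709 = -326959 - 143709 = -470668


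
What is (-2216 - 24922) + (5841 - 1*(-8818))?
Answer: -12479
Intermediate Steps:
(-2216 - 24922) + (5841 - 1*(-8818)) = -27138 + (5841 + 8818) = -27138 + 14659 = -12479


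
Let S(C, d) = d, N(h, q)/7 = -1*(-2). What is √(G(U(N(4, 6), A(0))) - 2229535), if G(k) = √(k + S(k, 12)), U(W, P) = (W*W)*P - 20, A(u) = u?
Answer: √(-2229535 + 2*I*√2) ≈ 0.e-3 + 1493.2*I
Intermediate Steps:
N(h, q) = 14 (N(h, q) = 7*(-1*(-2)) = 7*2 = 14)
U(W, P) = -20 + P*W² (U(W, P) = W²*P - 20 = P*W² - 20 = -20 + P*W²)
G(k) = √(12 + k) (G(k) = √(k + 12) = √(12 + k))
√(G(U(N(4, 6), A(0))) - 2229535) = √(√(12 + (-20 + 0*14²)) - 2229535) = √(√(12 + (-20 + 0*196)) - 2229535) = √(√(12 + (-20 + 0)) - 2229535) = √(√(12 - 20) - 2229535) = √(√(-8) - 2229535) = √(2*I*√2 - 2229535) = √(-2229535 + 2*I*√2)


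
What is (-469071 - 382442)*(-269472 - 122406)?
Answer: 333689211414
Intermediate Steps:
(-469071 - 382442)*(-269472 - 122406) = -851513*(-391878) = 333689211414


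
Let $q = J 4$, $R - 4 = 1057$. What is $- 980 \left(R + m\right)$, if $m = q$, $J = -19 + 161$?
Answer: $-1596420$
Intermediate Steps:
$J = 142$
$R = 1061$ ($R = 4 + 1057 = 1061$)
$q = 568$ ($q = 142 \cdot 4 = 568$)
$m = 568$
$- 980 \left(R + m\right) = - 980 \left(1061 + 568\right) = \left(-980\right) 1629 = -1596420$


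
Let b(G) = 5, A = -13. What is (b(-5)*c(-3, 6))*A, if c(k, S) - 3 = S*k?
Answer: 975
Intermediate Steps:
c(k, S) = 3 + S*k
(b(-5)*c(-3, 6))*A = (5*(3 + 6*(-3)))*(-13) = (5*(3 - 18))*(-13) = (5*(-15))*(-13) = -75*(-13) = 975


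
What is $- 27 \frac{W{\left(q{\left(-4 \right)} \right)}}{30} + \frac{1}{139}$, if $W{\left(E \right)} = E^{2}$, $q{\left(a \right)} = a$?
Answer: $- \frac{10003}{695} \approx -14.393$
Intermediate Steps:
$- 27 \frac{W{\left(q{\left(-4 \right)} \right)}}{30} + \frac{1}{139} = - 27 \frac{\left(-4\right)^{2}}{30} + \frac{1}{139} = - 27 \cdot 16 \cdot \frac{1}{30} + \frac{1}{139} = \left(-27\right) \frac{8}{15} + \frac{1}{139} = - \frac{72}{5} + \frac{1}{139} = - \frac{10003}{695}$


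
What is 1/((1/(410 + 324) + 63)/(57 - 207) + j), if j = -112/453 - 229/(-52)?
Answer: 108063150/403788383 ≈ 0.26762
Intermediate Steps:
j = 97913/23556 (j = -112*1/453 - 229*(-1/52) = -112/453 + 229/52 = 97913/23556 ≈ 4.1566)
1/((1/(410 + 324) + 63)/(57 - 207) + j) = 1/((1/(410 + 324) + 63)/(57 - 207) + 97913/23556) = 1/((1/734 + 63)/(-150) + 97913/23556) = 1/((1/734 + 63)*(-1/150) + 97913/23556) = 1/((46243/734)*(-1/150) + 97913/23556) = 1/(-46243/110100 + 97913/23556) = 1/(403788383/108063150) = 108063150/403788383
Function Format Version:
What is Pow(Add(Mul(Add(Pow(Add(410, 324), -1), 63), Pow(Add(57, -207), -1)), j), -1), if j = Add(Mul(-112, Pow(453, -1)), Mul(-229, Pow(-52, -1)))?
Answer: Rational(108063150, 403788383) ≈ 0.26762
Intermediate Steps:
j = Rational(97913, 23556) (j = Add(Mul(-112, Rational(1, 453)), Mul(-229, Rational(-1, 52))) = Add(Rational(-112, 453), Rational(229, 52)) = Rational(97913, 23556) ≈ 4.1566)
Pow(Add(Mul(Add(Pow(Add(410, 324), -1), 63), Pow(Add(57, -207), -1)), j), -1) = Pow(Add(Mul(Add(Pow(Add(410, 324), -1), 63), Pow(Add(57, -207), -1)), Rational(97913, 23556)), -1) = Pow(Add(Mul(Add(Pow(734, -1), 63), Pow(-150, -1)), Rational(97913, 23556)), -1) = Pow(Add(Mul(Add(Rational(1, 734), 63), Rational(-1, 150)), Rational(97913, 23556)), -1) = Pow(Add(Mul(Rational(46243, 734), Rational(-1, 150)), Rational(97913, 23556)), -1) = Pow(Add(Rational(-46243, 110100), Rational(97913, 23556)), -1) = Pow(Rational(403788383, 108063150), -1) = Rational(108063150, 403788383)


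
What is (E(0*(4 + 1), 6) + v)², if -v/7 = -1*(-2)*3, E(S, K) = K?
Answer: 1296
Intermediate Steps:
v = -42 (v = -7*(-1*(-2))*3 = -14*3 = -7*6 = -42)
(E(0*(4 + 1), 6) + v)² = (6 - 42)² = (-36)² = 1296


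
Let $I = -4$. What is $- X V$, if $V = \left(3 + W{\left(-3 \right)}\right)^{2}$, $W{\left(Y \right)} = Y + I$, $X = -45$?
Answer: $720$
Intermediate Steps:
$W{\left(Y \right)} = -4 + Y$ ($W{\left(Y \right)} = Y - 4 = -4 + Y$)
$V = 16$ ($V = \left(3 - 7\right)^{2} = \left(-4\right)^{2} = 16$)
$- X V = \left(-1\right) \left(-45\right) 16 = 45 \cdot 16 = 720$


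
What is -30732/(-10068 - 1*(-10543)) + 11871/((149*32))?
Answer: -140891451/2264800 ≈ -62.209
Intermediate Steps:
-30732/(-10068 - 1*(-10543)) + 11871/((149*32)) = -30732/(-10068 + 10543) + 11871/4768 = -30732/475 + 11871*(1/4768) = -30732*1/475 + 11871/4768 = -30732/475 + 11871/4768 = -140891451/2264800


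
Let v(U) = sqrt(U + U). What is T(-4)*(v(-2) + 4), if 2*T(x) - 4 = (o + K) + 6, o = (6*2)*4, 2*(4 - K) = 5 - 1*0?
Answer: 119 + 119*I/2 ≈ 119.0 + 59.5*I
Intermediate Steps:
K = 3/2 (K = 4 - (5 - 1*0)/2 = 4 - (5 + 0)/2 = 4 - 1/2*5 = 4 - 5/2 = 3/2 ≈ 1.5000)
o = 48 (o = 12*4 = 48)
T(x) = 119/4 (T(x) = 2 + ((48 + 3/2) + 6)/2 = 2 + (99/2 + 6)/2 = 2 + (1/2)*(111/2) = 2 + 111/4 = 119/4)
v(U) = sqrt(2)*sqrt(U) (v(U) = sqrt(2*U) = sqrt(2)*sqrt(U))
T(-4)*(v(-2) + 4) = 119*(sqrt(2)*sqrt(-2) + 4)/4 = 119*(sqrt(2)*(I*sqrt(2)) + 4)/4 = 119*(2*I + 4)/4 = 119*(4 + 2*I)/4 = 119 + 119*I/2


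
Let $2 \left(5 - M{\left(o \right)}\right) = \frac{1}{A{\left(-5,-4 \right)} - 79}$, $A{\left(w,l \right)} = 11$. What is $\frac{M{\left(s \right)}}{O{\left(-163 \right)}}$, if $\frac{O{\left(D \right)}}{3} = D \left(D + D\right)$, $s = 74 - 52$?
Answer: $\frac{227}{7226768} \approx 3.1411 \cdot 10^{-5}$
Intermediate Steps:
$s = 22$ ($s = 74 - 52 = 22$)
$M{\left(o \right)} = \frac{681}{136}$ ($M{\left(o \right)} = 5 - \frac{1}{2 \left(11 - 79\right)} = 5 - \frac{1}{2 \left(-68\right)} = 5 - - \frac{1}{136} = 5 + \frac{1}{136} = \frac{681}{136}$)
$O{\left(D \right)} = 6 D^{2}$ ($O{\left(D \right)} = 3 D \left(D + D\right) = 3 D 2 D = 3 \cdot 2 D^{2} = 6 D^{2}$)
$\frac{M{\left(s \right)}}{O{\left(-163 \right)}} = \frac{681}{136 \cdot 6 \left(-163\right)^{2}} = \frac{681}{136 \cdot 6 \cdot 26569} = \frac{681}{136 \cdot 159414} = \frac{681}{136} \cdot \frac{1}{159414} = \frac{227}{7226768}$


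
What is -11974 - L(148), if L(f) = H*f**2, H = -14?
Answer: 294682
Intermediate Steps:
L(f) = -14*f**2
-11974 - L(148) = -11974 - (-14)*148**2 = -11974 - (-14)*21904 = -11974 - 1*(-306656) = -11974 + 306656 = 294682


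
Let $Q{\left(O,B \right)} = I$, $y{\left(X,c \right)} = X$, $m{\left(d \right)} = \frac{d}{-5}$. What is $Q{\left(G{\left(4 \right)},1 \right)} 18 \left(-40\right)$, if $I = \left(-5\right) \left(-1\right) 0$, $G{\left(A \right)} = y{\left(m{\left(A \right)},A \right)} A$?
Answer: $0$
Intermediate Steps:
$m{\left(d \right)} = - \frac{d}{5}$ ($m{\left(d \right)} = d \left(- \frac{1}{5}\right) = - \frac{d}{5}$)
$G{\left(A \right)} = - \frac{A^{2}}{5}$ ($G{\left(A \right)} = - \frac{A}{5} A = - \frac{A^{2}}{5}$)
$I = 0$ ($I = 5 \cdot 0 = 0$)
$Q{\left(O,B \right)} = 0$
$Q{\left(G{\left(4 \right)},1 \right)} 18 \left(-40\right) = 0 \cdot 18 \left(-40\right) = 0 \left(-40\right) = 0$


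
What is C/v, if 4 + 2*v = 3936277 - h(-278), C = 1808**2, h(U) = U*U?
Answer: 6537728/3858989 ≈ 1.6942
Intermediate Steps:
h(U) = U**2
C = 3268864
v = 3858989/2 (v = -2 + (3936277 - 1*(-278)**2)/2 = -2 + (3936277 - 1*77284)/2 = -2 + (3936277 - 77284)/2 = -2 + (1/2)*3858993 = -2 + 3858993/2 = 3858989/2 ≈ 1.9295e+6)
C/v = 3268864/(3858989/2) = 3268864*(2/3858989) = 6537728/3858989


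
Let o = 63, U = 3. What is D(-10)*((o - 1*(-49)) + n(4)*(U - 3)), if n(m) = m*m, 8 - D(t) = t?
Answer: 2016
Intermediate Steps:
D(t) = 8 - t
n(m) = m²
D(-10)*((o - 1*(-49)) + n(4)*(U - 3)) = (8 - 1*(-10))*((63 - 1*(-49)) + 4²*(3 - 3)) = (8 + 10)*((63 + 49) + 16*0) = 18*(112 + 0) = 18*112 = 2016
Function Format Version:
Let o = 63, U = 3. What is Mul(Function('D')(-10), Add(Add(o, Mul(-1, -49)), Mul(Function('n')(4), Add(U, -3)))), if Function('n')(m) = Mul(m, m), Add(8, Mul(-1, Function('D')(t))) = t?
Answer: 2016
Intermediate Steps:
Function('D')(t) = Add(8, Mul(-1, t))
Function('n')(m) = Pow(m, 2)
Mul(Function('D')(-10), Add(Add(o, Mul(-1, -49)), Mul(Function('n')(4), Add(U, -3)))) = Mul(Add(8, Mul(-1, -10)), Add(Add(63, Mul(-1, -49)), Mul(Pow(4, 2), Add(3, -3)))) = Mul(Add(8, 10), Add(Add(63, 49), Mul(16, 0))) = Mul(18, Add(112, 0)) = Mul(18, 112) = 2016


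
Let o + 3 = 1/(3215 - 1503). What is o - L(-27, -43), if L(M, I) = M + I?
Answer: 114705/1712 ≈ 67.001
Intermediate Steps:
o = -5135/1712 (o = -3 + 1/(3215 - 1503) = -3 + 1/1712 = -5135/1712 ≈ -2.9994)
L(M, I) = I + M
o - L(-27, -43) = -5135/1712 - (-43 - 27) = -5135/1712 - 1*(-70) = -5135/1712 + 70 = 114705/1712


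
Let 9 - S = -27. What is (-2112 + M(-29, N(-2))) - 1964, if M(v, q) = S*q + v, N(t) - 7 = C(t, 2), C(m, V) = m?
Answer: -3925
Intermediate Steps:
S = 36 (S = 9 - 1*(-27) = 9 + 27 = 36)
N(t) = 7 + t
M(v, q) = v + 36*q (M(v, q) = 36*q + v = v + 36*q)
(-2112 + M(-29, N(-2))) - 1964 = (-2112 + (-29 + 36*(7 - 2))) - 1964 = (-2112 + (-29 + 36*5)) - 1964 = (-2112 + (-29 + 180)) - 1964 = (-2112 + 151) - 1964 = -1961 - 1964 = -3925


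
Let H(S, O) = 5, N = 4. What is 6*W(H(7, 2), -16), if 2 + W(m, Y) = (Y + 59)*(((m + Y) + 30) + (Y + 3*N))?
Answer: 3858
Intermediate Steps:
W(m, Y) = -2 + (59 + Y)*(42 + m + 2*Y) (W(m, Y) = -2 + (Y + 59)*(((m + Y) + 30) + (Y + 3*4)) = -2 + (59 + Y)*(((Y + m) + 30) + (Y + 12)) = -2 + (59 + Y)*((30 + Y + m) + (12 + Y)) = -2 + (59 + Y)*(42 + m + 2*Y))
6*W(H(7, 2), -16) = 6*(2476 + 2*(-16)² + 59*5 + 160*(-16) - 16*5) = 6*(2476 + 2*256 + 295 - 2560 - 80) = 6*(2476 + 512 + 295 - 2560 - 80) = 6*643 = 3858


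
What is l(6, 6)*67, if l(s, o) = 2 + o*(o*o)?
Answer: 14606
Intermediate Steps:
l(s, o) = 2 + o³ (l(s, o) = 2 + o*o² = 2 + o³)
l(6, 6)*67 = (2 + 6³)*67 = (2 + 216)*67 = 218*67 = 14606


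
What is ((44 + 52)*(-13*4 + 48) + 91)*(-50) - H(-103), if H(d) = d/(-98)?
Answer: 1435597/98 ≈ 14649.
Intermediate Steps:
H(d) = -d/98 (H(d) = d*(-1/98) = -d/98)
((44 + 52)*(-13*4 + 48) + 91)*(-50) - H(-103) = ((44 + 52)*(-13*4 + 48) + 91)*(-50) - (-1)*(-103)/98 = (96*(-52 + 48) + 91)*(-50) - 1*103/98 = (96*(-4) + 91)*(-50) - 103/98 = (-384 + 91)*(-50) - 103/98 = -293*(-50) - 103/98 = 14650 - 103/98 = 1435597/98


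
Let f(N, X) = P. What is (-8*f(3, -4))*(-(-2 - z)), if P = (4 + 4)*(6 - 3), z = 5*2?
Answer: -2304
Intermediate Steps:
z = 10
P = 24 (P = 8*3 = 24)
f(N, X) = 24
(-8*f(3, -4))*(-(-2 - z)) = (-8*24)*(-(-2 - 1*10)) = -(-192)*(-2 - 10) = -(-192)*(-12) = -192*12 = -2304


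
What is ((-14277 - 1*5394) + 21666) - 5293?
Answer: -3298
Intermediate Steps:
((-14277 - 1*5394) + 21666) - 5293 = ((-14277 - 5394) + 21666) - 5293 = (-19671 + 21666) - 5293 = 1995 - 5293 = -3298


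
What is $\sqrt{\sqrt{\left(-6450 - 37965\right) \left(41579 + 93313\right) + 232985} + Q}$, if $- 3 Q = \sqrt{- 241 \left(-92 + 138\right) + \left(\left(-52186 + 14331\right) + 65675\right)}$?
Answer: $\frac{\sqrt{- 3 \sqrt{16734} + 9 i \sqrt{5990995195}}}{3} \approx 196.67 + 196.78 i$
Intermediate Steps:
$Q = - \frac{\sqrt{16734}}{3}$ ($Q = - \frac{\sqrt{- 241 \left(-92 + 138\right) + \left(\left(-52186 + 14331\right) + 65675\right)}}{3} = - \frac{\sqrt{\left(-241\right) 46 + \left(-37855 + 65675\right)}}{3} = - \frac{\sqrt{-11086 + 27820}}{3} = - \frac{\sqrt{16734}}{3} \approx -43.12$)
$\sqrt{\sqrt{\left(-6450 - 37965\right) \left(41579 + 93313\right) + 232985} + Q} = \sqrt{\sqrt{\left(-6450 - 37965\right) \left(41579 + 93313\right) + 232985} - \frac{\sqrt{16734}}{3}} = \sqrt{\sqrt{\left(-44415\right) 134892 + 232985} - \frac{\sqrt{16734}}{3}} = \sqrt{\sqrt{-5991228180 + 232985} - \frac{\sqrt{16734}}{3}} = \sqrt{\sqrt{-5990995195} - \frac{\sqrt{16734}}{3}} = \sqrt{i \sqrt{5990995195} - \frac{\sqrt{16734}}{3}} = \sqrt{- \frac{\sqrt{16734}}{3} + i \sqrt{5990995195}}$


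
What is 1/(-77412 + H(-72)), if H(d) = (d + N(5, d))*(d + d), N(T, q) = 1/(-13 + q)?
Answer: -85/5698596 ≈ -1.4916e-5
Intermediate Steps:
H(d) = 2*d*(d + 1/(-13 + d)) (H(d) = (d + 1/(-13 + d))*(d + d) = (d + 1/(-13 + d))*(2*d) = 2*d*(d + 1/(-13 + d)))
1/(-77412 + H(-72)) = 1/(-77412 + 2*(-72)*(1 - 72*(-13 - 72))/(-13 - 72)) = 1/(-77412 + 2*(-72)*(1 - 72*(-85))/(-85)) = 1/(-77412 + 2*(-72)*(-1/85)*(1 + 6120)) = 1/(-77412 + 2*(-72)*(-1/85)*6121) = 1/(-77412 + 881424/85) = 1/(-5698596/85) = -85/5698596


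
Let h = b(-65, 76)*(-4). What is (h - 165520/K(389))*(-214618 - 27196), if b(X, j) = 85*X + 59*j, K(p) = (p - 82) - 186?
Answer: -81811479736/121 ≈ -6.7613e+8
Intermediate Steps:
K(p) = -268 + p (K(p) = (-82 + p) - 186 = -268 + p)
b(X, j) = 59*j + 85*X
h = 4164 (h = (59*76 + 85*(-65))*(-4) = (4484 - 5525)*(-4) = -1041*(-4) = 4164)
(h - 165520/K(389))*(-214618 - 27196) = (4164 - 165520/(-268 + 389))*(-214618 - 27196) = (4164 - 165520/121)*(-241814) = (338324/121)*(-241814) = -81811479736/121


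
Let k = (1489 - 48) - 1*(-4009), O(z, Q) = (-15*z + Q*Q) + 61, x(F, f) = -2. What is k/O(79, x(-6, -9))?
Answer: -545/112 ≈ -4.8661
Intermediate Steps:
O(z, Q) = 61 + Q**2 - 15*z (O(z, Q) = (-15*z + Q**2) + 61 = (Q**2 - 15*z) + 61 = 61 + Q**2 - 15*z)
k = 5450 (k = 1441 + 4009 = 5450)
k/O(79, x(-6, -9)) = 5450/(61 + (-2)**2 - 15*79) = 5450/(61 + 4 - 1185) = 5450/(-1120) = 5450*(-1/1120) = -545/112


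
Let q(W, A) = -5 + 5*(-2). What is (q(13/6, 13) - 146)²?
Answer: 25921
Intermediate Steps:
q(W, A) = -15 (q(W, A) = -5 - 10 = -15)
(q(13/6, 13) - 146)² = (-15 - 146)² = (-161)² = 25921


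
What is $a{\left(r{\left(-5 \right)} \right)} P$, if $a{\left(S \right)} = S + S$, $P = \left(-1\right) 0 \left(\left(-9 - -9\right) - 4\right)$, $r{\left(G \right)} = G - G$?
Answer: $0$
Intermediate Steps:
$r{\left(G \right)} = 0$
$P = 0$ ($P = 0 \left(\left(-9 + 9\right) - 4\right) = 0 \left(0 - 4\right) = 0 \left(-4\right) = 0$)
$a{\left(S \right)} = 2 S$
$a{\left(r{\left(-5 \right)} \right)} P = 2 \cdot 0 \cdot 0 = 0 \cdot 0 = 0$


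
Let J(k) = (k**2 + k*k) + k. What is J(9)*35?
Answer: 5985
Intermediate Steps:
J(k) = k + 2*k**2 (J(k) = (k**2 + k**2) + k = 2*k**2 + k = k + 2*k**2)
J(9)*35 = (9*(1 + 2*9))*35 = (9*(1 + 18))*35 = (9*19)*35 = 171*35 = 5985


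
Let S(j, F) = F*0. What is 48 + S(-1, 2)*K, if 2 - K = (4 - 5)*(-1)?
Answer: 48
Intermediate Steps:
S(j, F) = 0
K = 1 (K = 2 - (4 - 5)*(-1) = 2 - (-1)*(-1) = 2 - 1*1 = 2 - 1 = 1)
48 + S(-1, 2)*K = 48 + 0*1 = 48 + 0 = 48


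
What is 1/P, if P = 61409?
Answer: 1/61409 ≈ 1.6284e-5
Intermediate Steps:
1/P = 1/61409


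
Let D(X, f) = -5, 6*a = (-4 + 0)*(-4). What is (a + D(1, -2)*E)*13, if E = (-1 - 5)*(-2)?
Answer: -2236/3 ≈ -745.33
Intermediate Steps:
a = 8/3 (a = ((-4 + 0)*(-4))/6 = (-4*(-4))/6 = (1/6)*16 = 8/3 ≈ 2.6667)
E = 12 (E = -6*(-2) = 12)
(a + D(1, -2)*E)*13 = (8/3 - 5*12)*13 = (8/3 - 60)*13 = -172/3*13 = -2236/3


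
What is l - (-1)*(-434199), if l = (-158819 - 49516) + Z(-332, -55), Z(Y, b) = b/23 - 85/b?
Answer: -162561316/253 ≈ -6.4254e+5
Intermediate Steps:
Z(Y, b) = -85/b + b/23 (Z(Y, b) = b*(1/23) - 85/b = b/23 - 85/b = -85/b + b/23)
l = -52708969/253 (l = (-158819 - 49516) + (-85/(-55) + (1/23)*(-55)) = -208335 + (-85*(-1/55) - 55/23) = -208335 + (17/11 - 55/23) = -208335 - 214/253 = -52708969/253 ≈ -2.0834e+5)
l - (-1)*(-434199) = -52708969/253 - (-1)*(-434199) = -52708969/253 - 1*434199 = -52708969/253 - 434199 = -162561316/253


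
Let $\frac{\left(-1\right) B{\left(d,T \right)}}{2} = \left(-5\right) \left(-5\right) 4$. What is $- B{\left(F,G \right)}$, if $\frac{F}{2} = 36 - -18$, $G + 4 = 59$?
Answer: $200$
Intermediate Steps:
$G = 55$ ($G = -4 + 59 = 55$)
$F = 108$ ($F = 2 \left(36 - -18\right) = 2 \left(36 + 18\right) = 2 \cdot 54 = 108$)
$B{\left(d,T \right)} = -200$ ($B{\left(d,T \right)} = - 2 \left(-5\right) \left(-5\right) 4 = - 2 \cdot 25 \cdot 4 = \left(-2\right) 100 = -200$)
$- B{\left(F,G \right)} = \left(-1\right) \left(-200\right) = 200$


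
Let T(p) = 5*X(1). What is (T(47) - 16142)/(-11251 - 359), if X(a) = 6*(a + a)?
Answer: 187/135 ≈ 1.3852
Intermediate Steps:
X(a) = 12*a (X(a) = 6*(2*a) = 12*a)
T(p) = 60 (T(p) = 5*(12*1) = 5*12 = 60)
(T(47) - 16142)/(-11251 - 359) = (60 - 16142)/(-11251 - 359) = -16082/(-11610) = -16082*(-1/11610) = 187/135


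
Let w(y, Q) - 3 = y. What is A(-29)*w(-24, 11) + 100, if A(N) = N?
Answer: 709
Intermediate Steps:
w(y, Q) = 3 + y
A(-29)*w(-24, 11) + 100 = -29*(3 - 24) + 100 = -29*(-21) + 100 = 609 + 100 = 709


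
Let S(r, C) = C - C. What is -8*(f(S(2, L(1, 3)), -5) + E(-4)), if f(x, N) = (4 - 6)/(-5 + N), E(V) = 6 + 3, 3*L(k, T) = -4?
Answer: -368/5 ≈ -73.600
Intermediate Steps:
L(k, T) = -4/3 (L(k, T) = (⅓)*(-4) = -4/3)
E(V) = 9
S(r, C) = 0
f(x, N) = -2/(-5 + N)
-8*(f(S(2, L(1, 3)), -5) + E(-4)) = -8*(-2/(-5 - 5) + 9) = -8*(-2/(-10) + 9) = -8*(-2*(-⅒) + 9) = -8*(⅕ + 9) = -8*46/5 = -368/5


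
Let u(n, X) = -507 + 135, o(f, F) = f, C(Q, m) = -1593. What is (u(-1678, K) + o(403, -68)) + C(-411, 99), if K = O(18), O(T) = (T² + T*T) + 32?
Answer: -1562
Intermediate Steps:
O(T) = 32 + 2*T² (O(T) = (T² + T²) + 32 = 2*T² + 32 = 32 + 2*T²)
K = 680 (K = 32 + 2*18² = 32 + 2*324 = 32 + 648 = 680)
u(n, X) = -372
(u(-1678, K) + o(403, -68)) + C(-411, 99) = (-372 + 403) - 1593 = 31 - 1593 = -1562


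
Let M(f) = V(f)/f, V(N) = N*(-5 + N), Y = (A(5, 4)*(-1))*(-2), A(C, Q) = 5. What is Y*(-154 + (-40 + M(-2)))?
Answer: -2010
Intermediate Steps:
Y = 10 (Y = (5*(-1))*(-2) = -5*(-2) = 10)
M(f) = -5 + f (M(f) = (f*(-5 + f))/f = -5 + f)
Y*(-154 + (-40 + M(-2))) = 10*(-154 + (-40 + (-5 - 2))) = 10*(-154 + (-40 - 7)) = 10*(-154 - 47) = 10*(-201) = -2010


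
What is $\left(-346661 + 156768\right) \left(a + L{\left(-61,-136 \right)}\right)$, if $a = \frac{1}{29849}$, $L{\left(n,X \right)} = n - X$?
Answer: $- \frac{425108901668}{29849} \approx -1.4242 \cdot 10^{7}$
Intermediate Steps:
$a = \frac{1}{29849} \approx 3.3502 \cdot 10^{-5}$
$\left(-346661 + 156768\right) \left(a + L{\left(-61,-136 \right)}\right) = \left(-346661 + 156768\right) \left(\frac{1}{29849} - -75\right) = - 189893 \left(\frac{1}{29849} + \left(-61 + 136\right)\right) = - 189893 \left(\frac{1}{29849} + 75\right) = \left(-189893\right) \frac{2238676}{29849} = - \frac{425108901668}{29849}$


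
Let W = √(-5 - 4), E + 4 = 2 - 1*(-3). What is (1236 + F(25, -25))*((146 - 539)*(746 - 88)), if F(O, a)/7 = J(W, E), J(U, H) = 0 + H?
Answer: -321432342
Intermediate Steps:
E = 1 (E = -4 + (2 - 1*(-3)) = -4 + (2 + 3) = -4 + 5 = 1)
W = 3*I (W = √(-9) = 3*I ≈ 3.0*I)
J(U, H) = H
F(O, a) = 7 (F(O, a) = 7*1 = 7)
(1236 + F(25, -25))*((146 - 539)*(746 - 88)) = (1236 + 7)*((146 - 539)*(746 - 88)) = 1243*(-393*658) = 1243*(-258594) = -321432342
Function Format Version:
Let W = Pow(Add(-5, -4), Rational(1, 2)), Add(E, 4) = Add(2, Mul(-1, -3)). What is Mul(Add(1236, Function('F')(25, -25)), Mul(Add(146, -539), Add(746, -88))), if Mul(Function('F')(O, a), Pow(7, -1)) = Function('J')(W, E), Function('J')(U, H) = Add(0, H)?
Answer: -321432342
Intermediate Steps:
E = 1 (E = Add(-4, Add(2, Mul(-1, -3))) = Add(-4, Add(2, 3)) = Add(-4, 5) = 1)
W = Mul(3, I) (W = Pow(-9, Rational(1, 2)) = Mul(3, I) ≈ Mul(3.0000, I))
Function('J')(U, H) = H
Function('F')(O, a) = 7 (Function('F')(O, a) = Mul(7, 1) = 7)
Mul(Add(1236, Function('F')(25, -25)), Mul(Add(146, -539), Add(746, -88))) = Mul(Add(1236, 7), Mul(Add(146, -539), Add(746, -88))) = Mul(1243, Mul(-393, 658)) = Mul(1243, -258594) = -321432342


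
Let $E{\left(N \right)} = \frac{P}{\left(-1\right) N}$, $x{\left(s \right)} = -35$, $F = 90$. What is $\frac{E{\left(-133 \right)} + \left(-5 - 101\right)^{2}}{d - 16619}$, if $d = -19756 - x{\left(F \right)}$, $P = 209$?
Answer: $- \frac{78663}{254380} \approx -0.30923$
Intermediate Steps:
$E{\left(N \right)} = - \frac{209}{N}$ ($E{\left(N \right)} = \frac{209}{\left(-1\right) N} = 209 \left(- \frac{1}{N}\right) = - \frac{209}{N}$)
$d = -19721$ ($d = -19756 - -35 = -19756 + 35 = -19721$)
$\frac{E{\left(-133 \right)} + \left(-5 - 101\right)^{2}}{d - 16619} = \frac{- \frac{209}{-133} + \left(-5 - 101\right)^{2}}{-19721 - 16619} = \frac{\left(-209\right) \left(- \frac{1}{133}\right) + \left(-106\right)^{2}}{-36340} = \left(\frac{11}{7} + 11236\right) \left(- \frac{1}{36340}\right) = \frac{78663}{7} \left(- \frac{1}{36340}\right) = - \frac{78663}{254380}$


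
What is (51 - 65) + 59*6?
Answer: 340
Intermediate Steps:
(51 - 65) + 59*6 = -14 + 354 = 340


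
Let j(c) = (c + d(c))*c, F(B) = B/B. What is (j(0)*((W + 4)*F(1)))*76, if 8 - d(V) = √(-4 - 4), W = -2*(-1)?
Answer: 0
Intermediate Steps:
W = 2
F(B) = 1
d(V) = 8 - 2*I*√2 (d(V) = 8 - √(-4 - 4) = 8 - √(-8) = 8 - 2*I*√2)
j(c) = c*(8 + c - 2*I*√2) (j(c) = (c + (8 - 2*I*√2))*c = (8 + c - 2*I*√2)*c = c*(8 + c - 2*I*√2))
(j(0)*((W + 4)*F(1)))*76 = ((0*(8 + 0 - 2*I*√2))*((2 + 4)*1))*76 = ((0*(8 - 2*I*√2))*(6*1))*76 = (0*6)*76 = 0*76 = 0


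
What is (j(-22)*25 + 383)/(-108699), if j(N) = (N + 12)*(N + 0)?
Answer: -1961/36233 ≈ -0.054122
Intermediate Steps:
j(N) = N*(12 + N) (j(N) = (12 + N)*N = N*(12 + N))
(j(-22)*25 + 383)/(-108699) = (-22*(12 - 22)*25 + 383)/(-108699) = (-22*(-10)*25 + 383)*(-1/108699) = (220*25 + 383)*(-1/108699) = (5500 + 383)*(-1/108699) = 5883*(-1/108699) = -1961/36233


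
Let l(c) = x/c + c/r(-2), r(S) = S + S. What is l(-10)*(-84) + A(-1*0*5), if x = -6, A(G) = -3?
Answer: -1317/5 ≈ -263.40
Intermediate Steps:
r(S) = 2*S
l(c) = -6/c - c/4 (l(c) = -6/c + c/((2*(-2))) = -6/c + c/(-4) = -6/c + c*(-1/4) = -6/c - c/4)
l(-10)*(-84) + A(-1*0*5) = (-6/(-10) - 1/4*(-10))*(-84) - 3 = (-6*(-1/10) + 5/2)*(-84) - 3 = (3/5 + 5/2)*(-84) - 3 = (31/10)*(-84) - 3 = -1302/5 - 3 = -1317/5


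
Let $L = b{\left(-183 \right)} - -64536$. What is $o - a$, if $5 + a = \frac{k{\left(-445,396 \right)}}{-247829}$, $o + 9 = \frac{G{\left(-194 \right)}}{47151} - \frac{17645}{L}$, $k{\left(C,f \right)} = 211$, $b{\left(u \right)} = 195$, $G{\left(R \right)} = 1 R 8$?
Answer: $- \frac{1085356272578636}{252135556007283} \approx -4.3047$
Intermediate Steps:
$G{\left(R \right)} = 8 R$ ($G{\left(R \right)} = R 8 = 8 R$)
$L = 64731$ ($L = 195 - -64536 = 195 + 64536 = 64731$)
$o = - \frac{9467208112}{1017377127}$ ($o = -9 - \left(\frac{17645}{64731} - \frac{8 \left(-194\right)}{47151}\right) = -9 - \frac{310813969}{1017377127} = - \frac{9467208112}{1017377127} \approx -9.3055$)
$a = - \frac{1239356}{247829}$ ($a = -5 + \frac{211}{-247829} = -5 + 211 \left(- \frac{1}{247829}\right) = -5 - \frac{211}{247829} = - \frac{1239356}{247829} \approx -5.0009$)
$o - a = - \frac{9467208112}{1017377127} - - \frac{1239356}{247829} = - \frac{9467208112}{1017377127} + \frac{1239356}{247829} = - \frac{1085356272578636}{252135556007283}$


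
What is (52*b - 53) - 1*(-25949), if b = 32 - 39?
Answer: 25532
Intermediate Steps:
b = -7
(52*b - 53) - 1*(-25949) = (52*(-7) - 53) - 1*(-25949) = (-364 - 53) + 25949 = -417 + 25949 = 25532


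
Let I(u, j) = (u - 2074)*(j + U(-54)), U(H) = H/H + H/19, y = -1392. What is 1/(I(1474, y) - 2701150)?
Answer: -19/35432050 ≈ -5.3624e-7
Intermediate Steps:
U(H) = 1 + H/19 (U(H) = 1 + H*(1/19) = 1 + H/19)
I(u, j) = (-2074 + u)*(-35/19 + j) (I(u, j) = (u - 2074)*(j + (1 + (1/19)*(-54))) = (-2074 + u)*(j + (1 - 54/19)) = (-2074 + u)*(j - 35/19) = (-2074 + u)*(-35/19 + j))
1/(I(1474, y) - 2701150) = 1/((72590/19 - 2074*(-1392) - 35/19*1474 - 1392*1474) - 2701150) = 1/((72590/19 + 2887008 - 51590/19 - 2051808) - 2701150) = 1/(15889800/19 - 2701150) = 1/(-35432050/19) = -19/35432050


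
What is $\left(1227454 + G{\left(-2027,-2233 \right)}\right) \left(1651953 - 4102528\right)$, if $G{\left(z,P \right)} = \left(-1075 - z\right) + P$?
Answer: $-3004828899475$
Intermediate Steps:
$G{\left(z,P \right)} = -1075 + P - z$
$\left(1227454 + G{\left(-2027,-2233 \right)}\right) \left(1651953 - 4102528\right) = \left(1227454 - 1281\right) \left(1651953 - 4102528\right) = \left(1227454 - 1281\right) \left(-2450575\right) = 1226173 \left(-2450575\right) = -3004828899475$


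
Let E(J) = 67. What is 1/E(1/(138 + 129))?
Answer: 1/67 ≈ 0.014925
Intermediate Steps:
1/E(1/(138 + 129)) = 1/67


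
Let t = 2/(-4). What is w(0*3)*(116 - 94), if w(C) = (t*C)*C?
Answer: 0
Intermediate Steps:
t = -1/2 (t = 2*(-1/4) = -1/2 ≈ -0.50000)
w(C) = -C**2/2 (w(C) = (-C/2)*C = -C**2/2)
w(0*3)*(116 - 94) = (-(0*3)**2/2)*(116 - 94) = -1/2*0**2*22 = -1/2*0*22 = 0*22 = 0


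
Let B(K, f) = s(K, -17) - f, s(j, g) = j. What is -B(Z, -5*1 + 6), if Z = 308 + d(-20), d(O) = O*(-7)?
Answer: -447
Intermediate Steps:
d(O) = -7*O
Z = 448 (Z = 308 - 7*(-20) = 308 + 140 = 448)
B(K, f) = K - f
-B(Z, -5*1 + 6) = -(448 - (-5*1 + 6)) = -(448 - (-5 + 6)) = -(448 - 1*1) = -(448 - 1) = -1*447 = -447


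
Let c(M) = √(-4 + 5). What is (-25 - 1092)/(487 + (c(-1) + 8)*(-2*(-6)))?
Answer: -1117/595 ≈ -1.8773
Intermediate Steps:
c(M) = 1 (c(M) = √1 = 1)
(-25 - 1092)/(487 + (c(-1) + 8)*(-2*(-6))) = (-25 - 1092)/(487 + (1 + 8)*(-2*(-6))) = -1117/(487 + 9*12) = -1117/(487 + 108) = -1117/595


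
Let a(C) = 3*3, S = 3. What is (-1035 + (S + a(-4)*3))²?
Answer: 1010025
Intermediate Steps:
a(C) = 9
(-1035 + (S + a(-4)*3))² = (-1035 + (3 + 9*3))² = (-1035 + (3 + 27))² = (-1035 + 30)² = (-1005)² = 1010025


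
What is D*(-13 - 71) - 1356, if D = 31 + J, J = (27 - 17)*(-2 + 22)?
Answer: -20760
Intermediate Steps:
J = 200 (J = 10*20 = 200)
D = 231 (D = 31 + 200 = 231)
D*(-13 - 71) - 1356 = 231*(-13 - 71) - 1356 = 231*(-84) - 1356 = -19404 - 1356 = -20760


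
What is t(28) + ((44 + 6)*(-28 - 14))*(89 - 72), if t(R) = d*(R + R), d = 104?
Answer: -29876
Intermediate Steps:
t(R) = 208*R (t(R) = 104*(R + R) = 104*(2*R) = 208*R)
t(28) + ((44 + 6)*(-28 - 14))*(89 - 72) = 208*28 + ((44 + 6)*(-28 - 14))*(89 - 72) = 5824 + (50*(-42))*17 = 5824 - 2100*17 = 5824 - 35700 = -29876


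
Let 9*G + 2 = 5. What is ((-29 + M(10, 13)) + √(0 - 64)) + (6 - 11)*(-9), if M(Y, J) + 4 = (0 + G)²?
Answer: 109/9 + 8*I ≈ 12.111 + 8.0*I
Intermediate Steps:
G = ⅓ (G = -2/9 + (⅑)*5 = -2/9 + 5/9 = ⅓ ≈ 0.33333)
M(Y, J) = -35/9 (M(Y, J) = -4 + (0 + ⅓)² = -4 + (⅓)² = -4 + ⅑ = -35/9)
((-29 + M(10, 13)) + √(0 - 64)) + (6 - 11)*(-9) = ((-29 - 35/9) + √(0 - 64)) + (6 - 11)*(-9) = (-296/9 + √(-64)) - 5*(-9) = (-296/9 + 8*I) + 45 = 109/9 + 8*I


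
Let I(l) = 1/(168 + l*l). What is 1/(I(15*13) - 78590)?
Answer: -38193/3001587869 ≈ -1.2724e-5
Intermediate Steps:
I(l) = 1/(168 + l²)
1/(I(15*13) - 78590) = 1/(1/(168 + (15*13)²) - 78590) = 1/(1/(168 + 195²) - 78590) = 1/(1/(168 + 38025) - 78590) = 1/(1/38193 - 78590) = 1/(-3001587869/38193) = -38193/3001587869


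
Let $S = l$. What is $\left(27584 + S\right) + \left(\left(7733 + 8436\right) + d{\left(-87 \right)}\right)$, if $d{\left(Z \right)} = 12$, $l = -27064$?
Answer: $16701$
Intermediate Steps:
$S = -27064$
$\left(27584 + S\right) + \left(\left(7733 + 8436\right) + d{\left(-87 \right)}\right) = \left(27584 - 27064\right) + \left(\left(7733 + 8436\right) + 12\right) = 520 + \left(16169 + 12\right) = 520 + 16181 = 16701$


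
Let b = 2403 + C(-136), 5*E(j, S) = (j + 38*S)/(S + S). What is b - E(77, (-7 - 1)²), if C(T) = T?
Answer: 1448371/640 ≈ 2263.1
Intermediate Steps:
E(j, S) = (j + 38*S)/(10*S) (E(j, S) = ((j + 38*S)/(S + S))/5 = ((j + 38*S)/((2*S)))/5 = ((j + 38*S)*(1/(2*S)))/5 = ((j + 38*S)/(2*S))/5 = (j + 38*S)/(10*S))
b = 2267 (b = 2403 - 136 = 2267)
b - E(77, (-7 - 1)²) = 2267 - (77 + 38*(-7 - 1)²)/(10*((-7 - 1)²)) = 2267 - (77 + 38*(-8)²)/(10*((-8)²)) = 2267 - (77 + 38*64)/(10*64) = 2267 - (77 + 2432)/(10*64) = 2267 - 2509/(10*64) = 2267 - 1*2509/640 = 2267 - 2509/640 = 1448371/640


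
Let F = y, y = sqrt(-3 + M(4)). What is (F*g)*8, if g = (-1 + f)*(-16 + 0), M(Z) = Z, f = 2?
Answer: -128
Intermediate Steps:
y = 1 (y = sqrt(-3 + 4) = sqrt(1) = 1)
g = -16 (g = (-1 + 2)*(-16 + 0) = 1*(-16) = -16)
F = 1
(F*g)*8 = (1*(-16))*8 = -16*8 = -128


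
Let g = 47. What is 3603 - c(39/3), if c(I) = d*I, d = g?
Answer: 2992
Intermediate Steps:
d = 47
c(I) = 47*I
3603 - c(39/3) = 3603 - 47*39/3 = 3603 - 47*39*(1/3) = 3603 - 47*13 = 3603 - 1*611 = 3603 - 611 = 2992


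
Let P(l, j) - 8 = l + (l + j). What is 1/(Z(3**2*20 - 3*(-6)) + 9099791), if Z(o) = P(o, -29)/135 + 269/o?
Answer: 22/200195493 ≈ 1.0989e-7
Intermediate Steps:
P(l, j) = 8 + j + 2*l (P(l, j) = 8 + (l + (l + j)) = 8 + (l + (j + l)) = 8 + (j + 2*l) = 8 + j + 2*l)
Z(o) = -7/45 + 269/o + 2*o/135 (Z(o) = (8 - 29 + 2*o)/135 + 269/o = (-21 + 2*o)*(1/135) + 269/o = (-7/45 + 2*o/135) + 269/o = -7/45 + 269/o + 2*o/135)
1/(Z(3**2*20 - 3*(-6)) + 9099791) = 1/((36315 + (3**2*20 - 3*(-6))*(-21 + 2*(3**2*20 - 3*(-6))))/(135*(3**2*20 - 3*(-6))) + 9099791) = 1/((36315 + (9*20 + 18)*(-21 + 2*(9*20 + 18)))/(135*(9*20 + 18)) + 9099791) = 1/((36315 + (180 + 18)*(-21 + 2*(180 + 18)))/(135*(180 + 18)) + 9099791) = 1/((1/135)*(36315 + 198*(-21 + 2*198))/198 + 9099791) = 1/((1/135)*(1/198)*(36315 + 198*(-21 + 396)) + 9099791) = 1/((1/135)*(1/198)*(36315 + 198*375) + 9099791) = 1/((1/135)*(1/198)*(36315 + 74250) + 9099791) = 1/((1/135)*(1/198)*110565 + 9099791) = 1/(91/22 + 9099791) = 1/(200195493/22) = 22/200195493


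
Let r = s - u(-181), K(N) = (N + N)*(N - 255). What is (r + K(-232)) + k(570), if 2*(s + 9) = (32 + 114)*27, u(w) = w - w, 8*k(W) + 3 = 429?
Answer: 911933/4 ≈ 2.2798e+5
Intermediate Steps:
k(W) = 213/4 (k(W) = -3/8 + (1/8)*429 = -3/8 + 429/8 = 213/4)
u(w) = 0
s = 1962 (s = -9 + ((32 + 114)*27)/2 = -9 + (146*27)/2 = -9 + (1/2)*3942 = -9 + 1971 = 1962)
K(N) = 2*N*(-255 + N) (K(N) = (2*N)*(-255 + N) = 2*N*(-255 + N))
r = 1962 (r = 1962 - 1*0 = 1962 + 0 = 1962)
(r + K(-232)) + k(570) = (1962 + 2*(-232)*(-255 - 232)) + 213/4 = (1962 + 2*(-232)*(-487)) + 213/4 = (1962 + 225968) + 213/4 = 227930 + 213/4 = 911933/4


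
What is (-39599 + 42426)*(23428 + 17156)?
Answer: 114730968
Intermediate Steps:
(-39599 + 42426)*(23428 + 17156) = 2827*40584 = 114730968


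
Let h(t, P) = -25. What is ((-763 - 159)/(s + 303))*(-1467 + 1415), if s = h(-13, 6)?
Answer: 23972/139 ≈ 172.46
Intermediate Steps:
s = -25
((-763 - 159)/(s + 303))*(-1467 + 1415) = ((-763 - 159)/(-25 + 303))*(-1467 + 1415) = -922/278*(-52) = -922*1/278*(-52) = -461/139*(-52) = 23972/139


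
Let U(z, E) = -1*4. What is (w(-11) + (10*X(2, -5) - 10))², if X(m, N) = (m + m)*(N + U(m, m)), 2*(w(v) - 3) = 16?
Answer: 128881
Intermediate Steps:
U(z, E) = -4
w(v) = 11 (w(v) = 3 + (½)*16 = 3 + 8 = 11)
X(m, N) = 2*m*(-4 + N) (X(m, N) = (m + m)*(N - 4) = (2*m)*(-4 + N) = 2*m*(-4 + N))
(w(-11) + (10*X(2, -5) - 10))² = (11 + (10*(2*2*(-4 - 5)) - 10))² = (11 + (10*(2*2*(-9)) - 10))² = (11 + (10*(-36) - 10))² = (11 + (-360 - 10))² = (11 - 370)² = (-359)² = 128881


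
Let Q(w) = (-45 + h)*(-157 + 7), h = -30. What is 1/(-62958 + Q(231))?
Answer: -1/51708 ≈ -1.9339e-5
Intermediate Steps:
Q(w) = 11250 (Q(w) = (-45 - 30)*(-157 + 7) = -75*(-150) = 11250)
1/(-62958 + Q(231)) = 1/(-62958 + 11250) = 1/(-51708) = -1/51708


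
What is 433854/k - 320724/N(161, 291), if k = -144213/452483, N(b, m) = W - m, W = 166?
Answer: -8164230788346/6008875 ≈ -1.3587e+6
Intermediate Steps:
N(b, m) = 166 - m
k = -144213/452483 (k = -144213*1/452483 = -144213/452483 ≈ -0.31871)
433854/k - 320724/N(161, 291) = 433854/(-144213/452483) - 320724/(166 - 1*291) = 433854*(-452483/144213) - 320724/(166 - 291) = -65437186494/48071 - 320724/(-125) = -65437186494/48071 - 320724*(-1/125) = -65437186494/48071 + 320724/125 = -8164230788346/6008875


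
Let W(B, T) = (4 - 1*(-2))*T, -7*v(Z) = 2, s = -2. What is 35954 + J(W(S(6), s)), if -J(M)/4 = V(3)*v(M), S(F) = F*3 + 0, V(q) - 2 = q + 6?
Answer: 251766/7 ≈ 35967.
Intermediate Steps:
v(Z) = -2/7 (v(Z) = -1/7*2 = -2/7)
V(q) = 8 + q (V(q) = 2 + (q + 6) = 2 + (6 + q) = 8 + q)
S(F) = 3*F (S(F) = 3*F + 0 = 3*F)
W(B, T) = 6*T (W(B, T) = (4 + 2)*T = 6*T)
J(M) = 88/7 (J(M) = -4*(8 + 3)*(-2)/7 = -44*(-2)/7 = -4*(-22/7) = 88/7)
35954 + J(W(S(6), s)) = 35954 + 88/7 = 251766/7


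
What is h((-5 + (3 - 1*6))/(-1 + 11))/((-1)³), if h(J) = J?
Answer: ⅘ ≈ 0.80000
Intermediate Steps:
h((-5 + (3 - 1*6))/(-1 + 11))/((-1)³) = ((-5 + (3 - 1*6))/(-1 + 11))/((-1)³) = ((-5 + (3 - 6))/10)/(-1) = ((-5 - 3)*(⅒))*(-1) = -8*⅒*(-1) = -⅘*(-1) = ⅘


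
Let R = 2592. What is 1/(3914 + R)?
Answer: 1/6506 ≈ 0.00015370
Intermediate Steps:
1/(3914 + R) = 1/(3914 + 2592) = 1/6506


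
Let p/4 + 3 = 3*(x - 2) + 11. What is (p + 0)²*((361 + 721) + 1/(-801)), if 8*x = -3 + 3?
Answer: 55467584/801 ≈ 69248.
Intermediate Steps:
x = 0 (x = (-3 + 3)/8 = (⅛)*0 = 0)
p = 8 (p = -12 + 4*(3*(0 - 2) + 11) = -12 + 4*(3*(-2) + 11) = -12 + 4*(-6 + 11) = -12 + 4*5 = -12 + 20 = 8)
(p + 0)²*((361 + 721) + 1/(-801)) = (8 + 0)²*((361 + 721) + 1/(-801)) = 8²*(1082 - 1/801) = 64*(866681/801) = 55467584/801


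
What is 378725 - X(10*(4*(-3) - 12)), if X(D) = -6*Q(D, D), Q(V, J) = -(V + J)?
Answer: 381605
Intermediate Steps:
Q(V, J) = -J - V (Q(V, J) = -(J + V) = -J - V)
X(D) = 12*D (X(D) = -6*(-D - D) = -(-12)*D = 12*D)
378725 - X(10*(4*(-3) - 12)) = 378725 - 12*10*(4*(-3) - 12) = 378725 - 12*10*(-12 - 12) = 378725 - 12*10*(-24) = 378725 - 12*(-240) = 378725 - 1*(-2880) = 378725 + 2880 = 381605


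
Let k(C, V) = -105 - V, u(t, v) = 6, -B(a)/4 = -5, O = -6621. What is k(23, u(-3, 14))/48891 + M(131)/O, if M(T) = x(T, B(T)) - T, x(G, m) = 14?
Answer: 553924/35967479 ≈ 0.015401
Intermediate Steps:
B(a) = 20 (B(a) = -4*(-5) = 20)
M(T) = 14 - T
k(23, u(-3, 14))/48891 + M(131)/O = (-105 - 1*6)/48891 + (14 - 1*131)/(-6621) = (-105 - 6)*(1/48891) + (14 - 131)*(-1/6621) = -111*1/48891 - 117*(-1/6621) = -37/16297 + 39/2207 = 553924/35967479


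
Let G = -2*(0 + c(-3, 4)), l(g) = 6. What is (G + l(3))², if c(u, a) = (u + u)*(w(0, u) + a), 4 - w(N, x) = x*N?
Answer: 10404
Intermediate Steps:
w(N, x) = 4 - N*x (w(N, x) = 4 - x*N = 4 - N*x)
c(u, a) = 2*u*(4 + a) (c(u, a) = (u + u)*((4 - 1*0*u) + a) = (2*u)*((4 + 0) + a) = (2*u)*(4 + a) = 2*u*(4 + a))
G = 96 (G = -2*(0 + 2*(-3)*(4 + 4)) = -2*(0 + 2*(-3)*8) = -2*(0 - 48) = -2*(-48) = 96)
(G + l(3))² = (96 + 6)² = 102² = 10404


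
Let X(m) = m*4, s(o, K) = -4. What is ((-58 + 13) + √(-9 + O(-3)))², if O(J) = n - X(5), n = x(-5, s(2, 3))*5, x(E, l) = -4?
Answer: 1976 - 630*I ≈ 1976.0 - 630.0*I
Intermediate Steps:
X(m) = 4*m
n = -20 (n = -4*5 = -20)
O(J) = -40 (O(J) = -20 - 4*5 = -20 - 1*20 = -20 - 20 = -40)
((-58 + 13) + √(-9 + O(-3)))² = ((-58 + 13) + √(-9 - 40))² = (-45 + √(-49))² = (-45 + 7*I)²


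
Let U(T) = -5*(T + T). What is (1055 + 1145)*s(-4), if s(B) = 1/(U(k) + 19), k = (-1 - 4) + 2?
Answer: 2200/49 ≈ 44.898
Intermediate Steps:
k = -3 (k = -5 + 2 = -3)
U(T) = -10*T
s(B) = 1/49 (s(B) = 1/(-10*(-3) + 19) = 1/(30 + 19) = 1/49)
(1055 + 1145)*s(-4) = (1055 + 1145)*(1/49) = 2200*(1/49) = 2200/49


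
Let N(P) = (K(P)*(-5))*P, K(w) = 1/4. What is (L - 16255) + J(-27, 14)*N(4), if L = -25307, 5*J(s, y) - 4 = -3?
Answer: -41563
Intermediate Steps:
J(s, y) = 1/5 (J(s, y) = 4/5 + (1/5)*(-3) = 4/5 - 3/5 = 1/5)
K(w) = 1/4
N(P) = -5*P/4 (N(P) = ((1/4)*(-5))*P = -5*P/4)
(L - 16255) + J(-27, 14)*N(4) = (-25307 - 16255) + (-5/4*4)/5 = -41562 + (1/5)*(-5) = -41562 - 1 = -41563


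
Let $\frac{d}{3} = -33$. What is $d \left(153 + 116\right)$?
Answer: $-26631$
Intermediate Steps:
$d = -99$ ($d = 3 \left(-33\right) = -99$)
$d \left(153 + 116\right) = - 99 \left(153 + 116\right) = \left(-99\right) 269 = -26631$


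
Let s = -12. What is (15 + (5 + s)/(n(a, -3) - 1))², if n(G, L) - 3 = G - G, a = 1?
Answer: 529/4 ≈ 132.25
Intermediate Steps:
n(G, L) = 3 (n(G, L) = 3 + (G - G) = 3 + 0 = 3)
(15 + (5 + s)/(n(a, -3) - 1))² = (15 + (5 - 12)/(3 - 1))² = (15 - 7/2)² = (23/2)² = 529/4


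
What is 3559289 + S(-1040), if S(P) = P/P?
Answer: 3559290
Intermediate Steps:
S(P) = 1
3559289 + S(-1040) = 3559289 + 1 = 3559290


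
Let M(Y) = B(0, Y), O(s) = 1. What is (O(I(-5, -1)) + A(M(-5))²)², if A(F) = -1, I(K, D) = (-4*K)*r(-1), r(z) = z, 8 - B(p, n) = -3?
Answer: 4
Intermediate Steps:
B(p, n) = 11 (B(p, n) = 8 - 1*(-3) = 8 + 3 = 11)
I(K, D) = 4*K (I(K, D) = -4*K*(-1) = 4*K)
M(Y) = 11
(O(I(-5, -1)) + A(M(-5))²)² = (1 + (-1)²)² = (1 + 1)² = 2² = 4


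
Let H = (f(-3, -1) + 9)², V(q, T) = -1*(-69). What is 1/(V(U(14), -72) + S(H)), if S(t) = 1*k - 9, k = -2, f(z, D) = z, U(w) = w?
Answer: 1/58 ≈ 0.017241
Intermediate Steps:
V(q, T) = 69
H = 36 (H = (-3 + 9)² = 6² = 36)
S(t) = -11 (S(t) = 1*(-2) - 9 = -2 - 9 = -11)
1/(V(U(14), -72) + S(H)) = 1/(69 - 11) = 1/58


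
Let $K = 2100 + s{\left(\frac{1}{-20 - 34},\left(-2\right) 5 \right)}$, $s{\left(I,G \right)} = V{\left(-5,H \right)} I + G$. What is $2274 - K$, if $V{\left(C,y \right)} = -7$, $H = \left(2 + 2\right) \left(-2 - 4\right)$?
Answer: $\frac{9929}{54} \approx 183.87$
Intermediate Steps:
$H = -24$ ($H = 4 \left(-6\right) = -24$)
$s{\left(I,G \right)} = G - 7 I$ ($s{\left(I,G \right)} = - 7 I + G = G - 7 I$)
$K = \frac{112867}{54}$ ($K = 2100 - \left(10 + \frac{7}{-20 - 34}\right) = 2100 - \left(10 + \frac{7}{-54}\right) = 2100 - \frac{533}{54} = \frac{112867}{54} \approx 2090.1$)
$2274 - K = 2274 - \frac{112867}{54} = \frac{9929}{54}$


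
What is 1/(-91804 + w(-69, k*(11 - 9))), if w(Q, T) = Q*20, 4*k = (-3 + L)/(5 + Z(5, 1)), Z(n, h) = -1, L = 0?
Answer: -1/93184 ≈ -1.0731e-5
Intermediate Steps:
k = -3/16 (k = ((-3 + 0)/(5 - 1))/4 = (-3/4)/4 = (-3*¼)/4 = (¼)*(-¾) = -3/16 ≈ -0.18750)
w(Q, T) = 20*Q
1/(-91804 + w(-69, k*(11 - 9))) = 1/(-91804 + 20*(-69)) = 1/(-91804 - 1380) = 1/(-93184) = -1/93184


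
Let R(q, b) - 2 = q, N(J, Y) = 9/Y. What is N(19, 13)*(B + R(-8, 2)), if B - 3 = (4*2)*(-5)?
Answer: -387/13 ≈ -29.769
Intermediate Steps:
B = -37 (B = 3 + (4*2)*(-5) = 3 + 8*(-5) = 3 - 40 = -37)
R(q, b) = 2 + q
N(19, 13)*(B + R(-8, 2)) = (9/13)*(-37 + (2 - 8)) = (9*(1/13))*(-37 - 6) = (9/13)*(-43) = -387/13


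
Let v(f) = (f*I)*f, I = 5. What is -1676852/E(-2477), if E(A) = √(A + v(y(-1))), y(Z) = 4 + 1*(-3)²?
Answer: 419213*I*√102/102 ≈ 41508.0*I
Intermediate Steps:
y(Z) = 13 (y(Z) = 4 + 1*9 = 4 + 9 = 13)
v(f) = 5*f² (v(f) = (f*5)*f = (5*f)*f = 5*f²)
E(A) = √(845 + A) (E(A) = √(A + 5*13²) = √(A + 5*169) = √(A + 845) = √(845 + A))
-1676852/E(-2477) = -1676852/√(845 - 2477) = -1676852*(-I*√102/408) = -(-419213)*I*√102/102 = 419213*I*√102/102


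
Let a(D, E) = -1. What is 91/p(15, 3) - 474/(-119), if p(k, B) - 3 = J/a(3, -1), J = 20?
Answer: -163/119 ≈ -1.3697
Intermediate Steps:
p(k, B) = -17 (p(k, B) = 3 + 20/(-1) = 3 + 20*(-1) = 3 - 20 = -17)
91/p(15, 3) - 474/(-119) = 91/(-17) - 474/(-119) = 91*(-1/17) - 474*(-1/119) = -91/17 + 474/119 = -163/119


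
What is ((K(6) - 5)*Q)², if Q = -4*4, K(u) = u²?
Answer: 246016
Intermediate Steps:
Q = -16
((K(6) - 5)*Q)² = ((6² - 5)*(-16))² = ((36 - 5)*(-16))² = (31*(-16))² = (-496)² = 246016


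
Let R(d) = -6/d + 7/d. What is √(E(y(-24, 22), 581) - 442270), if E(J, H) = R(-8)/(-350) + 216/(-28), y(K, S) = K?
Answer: 3*I*√963182577/140 ≈ 665.04*I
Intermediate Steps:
R(d) = 1/d
E(J, H) = -21599/2800 (E(J, H) = 1/(-8*(-350)) + 216/(-28) = -⅛*(-1/350) + 216*(-1/28) = 1/2800 - 54/7 = -21599/2800)
√(E(y(-24, 22), 581) - 442270) = √(-21599/2800 - 442270) = √(-1238377599/2800) = 3*I*√963182577/140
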